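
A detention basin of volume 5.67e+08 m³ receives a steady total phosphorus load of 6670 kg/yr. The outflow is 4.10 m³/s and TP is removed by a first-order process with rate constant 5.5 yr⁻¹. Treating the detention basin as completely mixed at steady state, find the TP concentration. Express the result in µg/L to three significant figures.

2.05 µg/L

Outflow Q = 4.10 m³/s × 3.156e+07 s/yr = 1.294e+08 m³/yr.
Steady-state CSTR mass balance: W = Q·C + k·V·C, so C = W/(Q + kV).
Q + kV = 1.294e+08 + 5.5·5.67e+08 = 3.248e+09 m³/yr.
C = 6670/3.248e+09 = 2.054e-06 kg/m³ = 0.002054 mg/L = 2.054 µg/L.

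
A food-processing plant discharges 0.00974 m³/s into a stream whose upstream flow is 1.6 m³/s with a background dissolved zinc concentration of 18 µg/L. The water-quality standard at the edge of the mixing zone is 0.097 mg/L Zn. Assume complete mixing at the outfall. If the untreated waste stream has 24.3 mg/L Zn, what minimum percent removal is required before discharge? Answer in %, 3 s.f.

18 µg/L = 0.018 mg/L.
Mass balance: 0.097·1.61 = 0.00974·Cₑ + 1.6·0.018.
Cₑ = (0.1561 − 0.0288) / 0.00974 = 13.07 mg/L.
Required removal = 1 − 13.07/24.3 = 46.2 %.

46.2 %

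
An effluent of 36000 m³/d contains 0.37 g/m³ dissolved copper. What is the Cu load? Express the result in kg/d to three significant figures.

36000 m³/d = 0.4167 m³/s.
Mass flux = Q·C = 0.4167 m³/s × 0.37 g/m³ = 0.1542 g/s.
= 0.1542 g/s × 86.4 = 13.32 kg/d.

13.3 kg/d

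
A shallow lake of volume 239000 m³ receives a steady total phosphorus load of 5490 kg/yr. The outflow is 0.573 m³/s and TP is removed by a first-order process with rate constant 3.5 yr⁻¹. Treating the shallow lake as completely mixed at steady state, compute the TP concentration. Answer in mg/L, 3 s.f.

Outflow Q = 0.573 m³/s × 3.156e+07 s/yr = 1.808e+07 m³/yr.
Steady-state CSTR mass balance: W = Q·C + k·V·C, so C = W/(Q + kV).
Q + kV = 1.808e+07 + 3.5·239000 = 1.892e+07 m³/yr.
C = 5490/1.892e+07 = 0.0002902 kg/m³ = 0.2902 mg/L.

0.290 mg/L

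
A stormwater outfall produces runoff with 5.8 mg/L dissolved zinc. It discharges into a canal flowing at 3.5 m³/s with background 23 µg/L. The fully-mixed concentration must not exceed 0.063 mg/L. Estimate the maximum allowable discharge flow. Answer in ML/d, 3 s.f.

23 µg/L = 0.023 mg/L.
Mass balance at complete mixing: C_std·(Q_w + Q_r) = Q_w·C_e + Q_r·C_b.
Rearranging, Q_w = Q_r·(C_std − C_b)/(C_e − C_std) = 3.5·(0.063 − 0.023) / (5.8 − 0.063) = 0.0244 m³/s.
= 2.108 ML/d.

2.11 ML/d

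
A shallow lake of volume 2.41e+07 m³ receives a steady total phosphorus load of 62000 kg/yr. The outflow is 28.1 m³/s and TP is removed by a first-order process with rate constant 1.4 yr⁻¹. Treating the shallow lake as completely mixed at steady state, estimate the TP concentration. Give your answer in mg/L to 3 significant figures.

Outflow Q = 28.1 m³/s × 3.156e+07 s/yr = 8.868e+08 m³/yr.
Steady-state CSTR mass balance: W = Q·C + k·V·C, so C = W/(Q + kV).
Q + kV = 8.868e+08 + 1.4·2.41e+07 = 9.205e+08 m³/yr.
C = 62000/9.205e+08 = 6.735e-05 kg/m³ = 0.06735 mg/L.

0.0674 mg/L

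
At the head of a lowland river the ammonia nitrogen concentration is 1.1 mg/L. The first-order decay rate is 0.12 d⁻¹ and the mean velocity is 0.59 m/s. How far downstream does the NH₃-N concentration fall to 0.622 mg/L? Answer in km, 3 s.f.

242 km

From C = C₀·e^(−kt), t = ln(C₀/C)/k = ln(1.1/0.622)/0.12 = 0.5701/0.12 = 4.751 d.
Distance = v·t = 0.59 m/s × 4.105e+05 s = 2.422e+05 m = 242.2 km.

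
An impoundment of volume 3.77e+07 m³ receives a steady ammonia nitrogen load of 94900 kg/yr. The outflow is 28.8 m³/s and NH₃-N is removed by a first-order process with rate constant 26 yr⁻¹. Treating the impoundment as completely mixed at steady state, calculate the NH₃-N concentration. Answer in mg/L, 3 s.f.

Outflow Q = 28.8 m³/s × 3.156e+07 s/yr = 9.089e+08 m³/yr.
Steady-state CSTR mass balance: W = Q·C + k·V·C, so C = W/(Q + kV).
Q + kV = 9.089e+08 + 26·3.77e+07 = 1.889e+09 m³/yr.
C = 94900/1.889e+09 = 5.024e-05 kg/m³ = 0.05024 mg/L.

0.0502 mg/L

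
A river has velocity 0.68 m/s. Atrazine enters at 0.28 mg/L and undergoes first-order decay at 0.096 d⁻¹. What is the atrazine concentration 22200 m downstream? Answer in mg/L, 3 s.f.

0.270 mg/L

Travel time t = 22200 m / 0.68 m/s = 2.22e+04/0.68 = 3.265e+04 s = 0.3779 d.
First-order decay: C = 0.28·exp(−0.096·0.3779) = 0.28·0.9644 = 0.27 mg/L.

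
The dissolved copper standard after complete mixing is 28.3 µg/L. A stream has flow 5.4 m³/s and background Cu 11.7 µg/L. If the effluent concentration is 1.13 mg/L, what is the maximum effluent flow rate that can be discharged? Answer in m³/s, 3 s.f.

0.0814 m³/s

11.7 µg/L = 0.0117 mg/L.
28.3 µg/L = 0.0283 mg/L.
Mass balance at complete mixing: C_std·(Q_w + Q_r) = Q_w·C_e + Q_r·C_b.
Rearranging, Q_w = Q_r·(C_std − C_b)/(C_e − C_std) = 5.4·(0.0283 − 0.0117) / (1.13 − 0.0283) = 0.08137 m³/s.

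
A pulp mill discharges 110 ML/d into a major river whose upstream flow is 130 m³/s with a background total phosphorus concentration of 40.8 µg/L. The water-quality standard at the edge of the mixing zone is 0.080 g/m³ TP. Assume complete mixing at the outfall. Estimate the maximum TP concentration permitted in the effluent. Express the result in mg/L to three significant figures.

4.08 mg/L

110 ML/d = 1.273 m³/s.
40.8 µg/L = 0.0408 mg/L.
Mass balance: 0.08·131.3 = 1.273·Cₑ + 130·0.0408.
Cₑ = (10.5 − 5.304) / 1.273 = 4.083 mg/L.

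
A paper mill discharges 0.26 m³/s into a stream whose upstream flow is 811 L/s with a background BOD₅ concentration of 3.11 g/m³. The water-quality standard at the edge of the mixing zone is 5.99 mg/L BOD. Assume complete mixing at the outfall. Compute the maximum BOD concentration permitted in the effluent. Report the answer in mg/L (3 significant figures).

811 L/s = 0.811 m³/s.
Mass balance: 5.99·1.071 = 0.26·Cₑ + 0.811·3.11.
Cₑ = (6.415 − 2.522) / 0.26 = 14.97 mg/L.

15.0 mg/L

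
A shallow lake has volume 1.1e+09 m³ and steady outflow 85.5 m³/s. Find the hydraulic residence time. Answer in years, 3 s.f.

Q = 85.5 m³/s × 3.156e+07 s/yr = 2.698e+09 m³/yr.
Hydraulic residence time τ = V/Q = 1.1e+09/2.698e+09 = 0.4077 yr.

0.408 yr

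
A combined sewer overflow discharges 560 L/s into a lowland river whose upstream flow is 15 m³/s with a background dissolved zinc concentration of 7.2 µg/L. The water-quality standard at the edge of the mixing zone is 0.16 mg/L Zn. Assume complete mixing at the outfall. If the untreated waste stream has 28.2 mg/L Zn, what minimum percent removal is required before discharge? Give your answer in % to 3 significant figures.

560 L/s = 0.56 m³/s.
7.2 µg/L = 0.0072 mg/L.
Mass balance: 0.16·15.56 = 0.56·Cₑ + 15·0.0072.
Cₑ = (2.49 − 0.108) / 0.56 = 4.253 mg/L.
Required removal = 1 − 4.253/28.2 = 84.92 %.

84.9 %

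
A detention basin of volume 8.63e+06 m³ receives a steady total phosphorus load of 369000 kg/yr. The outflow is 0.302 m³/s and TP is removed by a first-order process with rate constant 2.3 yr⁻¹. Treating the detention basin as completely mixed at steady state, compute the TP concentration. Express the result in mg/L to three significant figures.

Outflow Q = 0.302 m³/s × 3.156e+07 s/yr = 9.53e+06 m³/yr.
Steady-state CSTR mass balance: W = Q·C + k·V·C, so C = W/(Q + kV).
Q + kV = 9.53e+06 + 2.3·8.63e+06 = 2.938e+07 m³/yr.
C = 369000/2.938e+07 = 0.01256 kg/m³ = 12.56 mg/L.

12.6 mg/L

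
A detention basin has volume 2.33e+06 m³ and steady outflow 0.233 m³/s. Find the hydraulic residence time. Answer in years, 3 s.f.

Q = 0.233 m³/s × 3.156e+07 s/yr = 7.353e+06 m³/yr.
Hydraulic residence time τ = V/Q = 2.33e+06/7.353e+06 = 0.3169 yr.

0.317 yr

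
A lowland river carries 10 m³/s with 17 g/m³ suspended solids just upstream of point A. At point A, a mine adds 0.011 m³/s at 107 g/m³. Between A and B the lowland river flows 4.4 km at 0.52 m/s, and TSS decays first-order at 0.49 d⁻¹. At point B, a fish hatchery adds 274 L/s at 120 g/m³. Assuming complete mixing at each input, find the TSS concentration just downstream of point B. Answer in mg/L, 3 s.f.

After input A: C = (10·17 + 0.011·107) / 10.01 = 17.1 mg/L.
Over the 4.4 km reach to input B (t = 8462 s = 0.09793 d), decay gives C = 17.1·exp(−0.49·0.09793) = 16.3 mg/L.
274 L/s = 0.274 m³/s.
After input B: C = (10.01·16.3 + 0.274·120) / 10.29 = 19.06 mg/L.

19.1 mg/L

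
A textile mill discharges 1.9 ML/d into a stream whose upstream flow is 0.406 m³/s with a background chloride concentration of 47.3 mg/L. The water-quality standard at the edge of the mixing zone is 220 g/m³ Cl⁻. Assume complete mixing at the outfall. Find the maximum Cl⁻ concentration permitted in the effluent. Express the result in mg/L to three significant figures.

1.9 ML/d = 0.02199 m³/s.
Mass balance: 220·0.428 = 0.02199·Cₑ + 0.406·47.3.
Cₑ = (94.16 − 19.2) / 0.02199 = 3408 mg/L.

3410 mg/L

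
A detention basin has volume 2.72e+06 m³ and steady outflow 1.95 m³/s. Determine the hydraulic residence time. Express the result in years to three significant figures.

Q = 1.95 m³/s × 3.156e+07 s/yr = 6.154e+07 m³/yr.
Hydraulic residence time τ = V/Q = 2.72e+06/6.154e+07 = 0.0442 yr.

0.0442 yr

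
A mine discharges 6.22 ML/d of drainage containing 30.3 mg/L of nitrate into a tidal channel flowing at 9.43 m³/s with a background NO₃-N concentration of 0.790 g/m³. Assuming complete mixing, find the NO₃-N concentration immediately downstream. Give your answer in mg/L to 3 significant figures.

6.22 ML/d = 0.07199 m³/s.
Conservation of mass across the mixing zone: C = (0.07199·30.3 + 9.43·0.79) / (0.07199 + 9.43) = 9.631/9.502 = 1.014 mg/L.

1.01 mg/L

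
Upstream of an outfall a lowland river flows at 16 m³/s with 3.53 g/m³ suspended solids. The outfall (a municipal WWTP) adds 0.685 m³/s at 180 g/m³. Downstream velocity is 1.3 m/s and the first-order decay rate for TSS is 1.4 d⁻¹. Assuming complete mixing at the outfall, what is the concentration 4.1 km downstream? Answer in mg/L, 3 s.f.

After complete mixing, C₀ = (0.685·180 + 16·3.53) / 16.68 = 10.77 mg/L.
Travel time t = 4100 m / 1.3 m/s = 3154 s = 0.0365 d.
C = 10.77·exp(−1.4·0.0365) = 10.77·0.9502 = 10.24 mg/L.

10.2 mg/L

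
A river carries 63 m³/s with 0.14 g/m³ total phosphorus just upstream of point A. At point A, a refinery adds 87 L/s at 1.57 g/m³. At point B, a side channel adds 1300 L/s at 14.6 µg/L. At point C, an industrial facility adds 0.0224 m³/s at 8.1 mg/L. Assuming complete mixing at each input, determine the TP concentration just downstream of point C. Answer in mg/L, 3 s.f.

0.142 mg/L

87 L/s = 0.087 m³/s.
After input A: C = (63·0.14 + 0.087·1.57) / 63.09 = 0.142 mg/L.
1300 L/s = 1.3 m³/s.
14.6 µg/L = 0.0146 mg/L.
After input B: C = (63.09·0.142 + 1.3·0.0146) / 64.39 = 0.1394 mg/L.
After input C: C = (64.39·0.1394 + 0.0224·8.1) / 64.41 = 0.1422 mg/L.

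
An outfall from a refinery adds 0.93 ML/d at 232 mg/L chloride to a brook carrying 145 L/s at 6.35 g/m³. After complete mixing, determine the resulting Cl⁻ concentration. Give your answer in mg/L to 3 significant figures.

0.93 ML/d = 0.01076 m³/s.
145 L/s = 0.145 m³/s.
Flow-weighted mixing gives C = (0.01076·232 + 0.145·6.35) / (0.01076 + 0.145) = 3.418/0.1558 = 21.94 mg/L.

21.9 mg/L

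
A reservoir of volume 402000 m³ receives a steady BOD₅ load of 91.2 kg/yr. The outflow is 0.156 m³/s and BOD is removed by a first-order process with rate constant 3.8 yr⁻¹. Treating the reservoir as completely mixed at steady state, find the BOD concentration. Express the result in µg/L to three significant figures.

Outflow Q = 0.156 m³/s × 3.156e+07 s/yr = 4.923e+06 m³/yr.
Steady-state CSTR mass balance: W = Q·C + k·V·C, so C = W/(Q + kV).
Q + kV = 4.923e+06 + 3.8·402000 = 6.451e+06 m³/yr.
C = 91.2/6.451e+06 = 1.414e-05 kg/m³ = 0.01414 mg/L = 14.14 µg/L.

14.1 µg/L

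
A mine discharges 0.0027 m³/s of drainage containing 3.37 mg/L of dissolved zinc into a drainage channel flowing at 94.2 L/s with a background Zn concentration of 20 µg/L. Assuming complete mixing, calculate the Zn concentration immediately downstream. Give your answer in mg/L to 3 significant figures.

0.113 mg/L

94.2 L/s = 0.0942 m³/s.
20 µg/L = 0.02 mg/L.
Flow-weighted mixing gives C = (0.0027·3.37 + 0.0942·0.02) / (0.0027 + 0.0942) = 0.01098/0.0969 = 0.1133 mg/L.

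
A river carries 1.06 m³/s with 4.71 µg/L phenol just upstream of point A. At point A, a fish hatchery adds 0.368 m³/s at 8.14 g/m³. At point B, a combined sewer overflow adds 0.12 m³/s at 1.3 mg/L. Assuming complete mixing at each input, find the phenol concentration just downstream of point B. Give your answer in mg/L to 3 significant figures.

4.71 µg/L = 0.00471 mg/L.
After input A: C = (1.06·0.00471 + 0.368·8.14) / 1.428 = 2.101 mg/L.
After input B: C = (1.428·2.101 + 0.12·1.3) / 1.548 = 2.039 mg/L.

2.04 mg/L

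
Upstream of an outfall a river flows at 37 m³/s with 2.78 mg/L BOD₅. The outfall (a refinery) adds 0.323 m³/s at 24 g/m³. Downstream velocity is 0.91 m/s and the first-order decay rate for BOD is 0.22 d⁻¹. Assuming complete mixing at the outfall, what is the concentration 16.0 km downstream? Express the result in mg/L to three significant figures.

2.83 mg/L

After complete mixing, C₀ = (0.323·24 + 37·2.78) / 37.32 = 2.964 mg/L.
Travel time t = 1.6e+04 m / 0.91 m/s = 1.758e+04 s = 0.2035 d.
C = 2.964·exp(−0.22·0.2035) = 2.964·0.9562 = 2.834 mg/L.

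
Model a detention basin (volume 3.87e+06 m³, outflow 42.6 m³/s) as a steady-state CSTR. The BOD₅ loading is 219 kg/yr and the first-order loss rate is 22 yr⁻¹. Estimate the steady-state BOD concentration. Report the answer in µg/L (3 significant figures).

0.153 µg/L

Outflow Q = 42.6 m³/s × 3.156e+07 s/yr = 1.344e+09 m³/yr.
Steady-state CSTR mass balance: W = Q·C + k·V·C, so C = W/(Q + kV).
Q + kV = 1.344e+09 + 22·3.87e+06 = 1.429e+09 m³/yr.
C = 219/1.429e+09 = 1.532e-07 kg/m³ = 0.0001532 mg/L = 0.1532 µg/L.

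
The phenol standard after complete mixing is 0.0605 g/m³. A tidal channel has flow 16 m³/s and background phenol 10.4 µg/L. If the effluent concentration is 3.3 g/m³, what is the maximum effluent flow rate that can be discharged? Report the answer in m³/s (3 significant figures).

10.4 µg/L = 0.0104 mg/L.
Mass balance at complete mixing: C_std·(Q_w + Q_r) = Q_w·C_e + Q_r·C_b.
Rearranging, Q_w = Q_r·(C_std − C_b)/(C_e − C_std) = 16·(0.0605 − 0.0104) / (3.3 − 0.0605) = 0.2474 m³/s.

0.247 m³/s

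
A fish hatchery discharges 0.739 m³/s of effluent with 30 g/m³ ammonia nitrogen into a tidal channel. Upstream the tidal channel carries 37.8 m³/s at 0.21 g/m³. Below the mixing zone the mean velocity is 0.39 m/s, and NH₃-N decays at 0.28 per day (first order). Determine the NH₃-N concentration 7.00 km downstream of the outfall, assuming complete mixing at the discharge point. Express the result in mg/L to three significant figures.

After complete mixing, C₀ = (0.739·30 + 37.8·0.21) / 38.54 = 0.7812 mg/L.
Travel time t = 7000 m / 0.39 m/s = 1.795e+04 s = 0.2077 d.
C = 0.7812·exp(−0.28·0.2077) = 0.7812·0.9435 = 0.7371 mg/L.

0.737 mg/L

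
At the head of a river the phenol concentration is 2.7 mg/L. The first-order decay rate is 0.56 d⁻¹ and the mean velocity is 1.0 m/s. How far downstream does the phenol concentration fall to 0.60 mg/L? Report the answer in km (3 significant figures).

232 km

From C = C₀·e^(−kt), t = ln(C₀/C)/k = ln(2.7/0.60)/0.56 = 1.504/0.56 = 2.686 d.
Distance = v·t = 1.0 m/s × 2.321e+05 s = 2.321e+05 m = 232.1 km.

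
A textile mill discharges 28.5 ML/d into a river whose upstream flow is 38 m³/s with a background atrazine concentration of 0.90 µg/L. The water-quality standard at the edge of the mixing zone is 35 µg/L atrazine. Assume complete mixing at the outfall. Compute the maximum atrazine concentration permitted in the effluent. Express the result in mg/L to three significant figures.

28.5 ML/d = 0.3299 m³/s.
0.90 µg/L = 0.0009 mg/L.
35 µg/L = 0.035 mg/L.
Mass balance: 0.035·38.33 = 0.3299·Cₑ + 38·0.0009.
Cₑ = (1.342 − 0.0342) / 0.3299 = 3.963 mg/L.

3.96 mg/L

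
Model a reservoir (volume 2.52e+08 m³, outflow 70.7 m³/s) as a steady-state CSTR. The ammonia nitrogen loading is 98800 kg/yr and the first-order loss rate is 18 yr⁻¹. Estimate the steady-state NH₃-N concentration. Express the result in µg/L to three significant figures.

14.6 µg/L

Outflow Q = 70.7 m³/s × 3.156e+07 s/yr = 2.231e+09 m³/yr.
Steady-state CSTR mass balance: W = Q·C + k·V·C, so C = W/(Q + kV).
Q + kV = 2.231e+09 + 18·2.52e+08 = 6.767e+09 m³/yr.
C = 98800/6.767e+09 = 1.46e-05 kg/m³ = 0.0146 mg/L = 14.6 µg/L.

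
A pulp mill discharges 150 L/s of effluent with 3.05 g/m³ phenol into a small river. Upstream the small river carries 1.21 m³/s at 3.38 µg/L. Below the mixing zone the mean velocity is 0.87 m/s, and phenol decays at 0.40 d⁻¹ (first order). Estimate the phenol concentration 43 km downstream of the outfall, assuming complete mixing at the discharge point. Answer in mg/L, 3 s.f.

150 L/s = 0.15 m³/s.
3.38 µg/L = 0.00338 mg/L.
After complete mixing, C₀ = (0.15·3.05 + 1.21·0.00338) / 1.36 = 0.3394 mg/L.
Travel time t = 4.3e+04 m / 0.87 m/s = 4.943e+04 s = 0.5721 d.
C = 0.3394·exp(−0.40·0.5721) = 0.3394·0.7955 = 0.27 mg/L.

0.270 mg/L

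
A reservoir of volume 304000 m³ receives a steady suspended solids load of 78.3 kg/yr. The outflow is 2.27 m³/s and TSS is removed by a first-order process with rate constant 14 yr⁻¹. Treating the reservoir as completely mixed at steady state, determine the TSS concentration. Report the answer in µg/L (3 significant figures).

Outflow Q = 2.27 m³/s × 3.156e+07 s/yr = 7.164e+07 m³/yr.
Steady-state CSTR mass balance: W = Q·C + k·V·C, so C = W/(Q + kV).
Q + kV = 7.164e+07 + 14·304000 = 7.589e+07 m³/yr.
C = 78.3/7.589e+07 = 1.032e-06 kg/m³ = 0.001032 mg/L = 1.032 µg/L.

1.03 µg/L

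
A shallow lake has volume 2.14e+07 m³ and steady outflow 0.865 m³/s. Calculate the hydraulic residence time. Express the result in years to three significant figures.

Q = 0.865 m³/s × 3.156e+07 s/yr = 2.73e+07 m³/yr.
Hydraulic residence time τ = V/Q = 2.14e+07/2.73e+07 = 0.784 yr.

0.784 yr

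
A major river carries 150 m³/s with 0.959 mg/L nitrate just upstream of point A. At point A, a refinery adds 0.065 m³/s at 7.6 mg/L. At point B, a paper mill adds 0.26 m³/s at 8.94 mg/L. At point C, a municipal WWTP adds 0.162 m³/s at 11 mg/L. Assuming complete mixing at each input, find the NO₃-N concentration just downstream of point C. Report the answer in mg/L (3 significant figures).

After input A: C = (150·0.959 + 0.065·7.6) / 150.1 = 0.9619 mg/L.
After input B: C = (150.1·0.9619 + 0.26·8.94) / 150.3 = 0.9757 mg/L.
After input C: C = (150.3·0.9757 + 0.162·11) / 150.5 = 0.9865 mg/L.

0.986 mg/L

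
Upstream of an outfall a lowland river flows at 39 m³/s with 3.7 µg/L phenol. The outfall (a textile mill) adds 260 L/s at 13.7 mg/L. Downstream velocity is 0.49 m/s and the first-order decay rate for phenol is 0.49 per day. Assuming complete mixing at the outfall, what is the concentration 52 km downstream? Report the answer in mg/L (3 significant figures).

0.0517 mg/L

260 L/s = 0.26 m³/s.
3.7 µg/L = 0.0037 mg/L.
After complete mixing, C₀ = (0.26·13.7 + 39·0.0037) / 39.26 = 0.0944 mg/L.
Travel time t = 5.2e+04 m / 0.49 m/s = 1.061e+05 s = 1.228 d.
C = 0.0944·exp(−0.49·1.228) = 0.0944·0.5478 = 0.05171 mg/L.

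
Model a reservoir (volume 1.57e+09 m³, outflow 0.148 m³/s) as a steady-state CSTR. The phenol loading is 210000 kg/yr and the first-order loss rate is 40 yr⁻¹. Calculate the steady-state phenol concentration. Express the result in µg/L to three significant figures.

Outflow Q = 0.148 m³/s × 3.156e+07 s/yr = 4.671e+06 m³/yr.
Steady-state CSTR mass balance: W = Q·C + k·V·C, so C = W/(Q + kV).
Q + kV = 4.671e+06 + 40·1.57e+09 = 6.28e+10 m³/yr.
C = 210000/6.28e+10 = 3.344e-06 kg/m³ = 0.003344 mg/L = 3.344 µg/L.

3.34 µg/L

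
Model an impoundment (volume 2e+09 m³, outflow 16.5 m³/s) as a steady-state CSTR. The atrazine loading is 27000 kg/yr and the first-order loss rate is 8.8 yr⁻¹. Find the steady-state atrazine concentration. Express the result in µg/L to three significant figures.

1.49 µg/L

Outflow Q = 16.5 m³/s × 3.156e+07 s/yr = 5.207e+08 m³/yr.
Steady-state CSTR mass balance: W = Q·C + k·V·C, so C = W/(Q + kV).
Q + kV = 5.207e+08 + 8.8·2e+09 = 1.812e+10 m³/yr.
C = 27000/1.812e+10 = 1.49e-06 kg/m³ = 0.00149 mg/L = 1.49 µg/L.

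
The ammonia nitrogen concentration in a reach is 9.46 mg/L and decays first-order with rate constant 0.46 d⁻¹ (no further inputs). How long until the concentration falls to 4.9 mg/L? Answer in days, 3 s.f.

1.43 d

t = ln(C₀/C)/k = ln(9.46/4.9)/0.46 = 0.6578/0.46 = 1.43 d.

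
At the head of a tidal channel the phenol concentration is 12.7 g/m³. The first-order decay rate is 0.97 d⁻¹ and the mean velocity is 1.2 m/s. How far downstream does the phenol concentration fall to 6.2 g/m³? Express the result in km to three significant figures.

From C = C₀·e^(−kt), t = ln(C₀/C)/k = ln(12.7/6.2)/0.97 = 0.7171/0.97 = 0.7392 d.
Distance = v·t = 1.2 m/s × 6.387e+04 s = 7.664e+04 m = 76.64 km.

76.6 km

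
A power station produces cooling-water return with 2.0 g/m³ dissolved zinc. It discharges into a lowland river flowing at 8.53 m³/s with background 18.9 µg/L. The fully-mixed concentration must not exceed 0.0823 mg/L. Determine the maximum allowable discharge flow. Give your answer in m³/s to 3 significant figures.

18.9 µg/L = 0.0189 mg/L.
Mass balance at complete mixing: C_std·(Q_w + Q_r) = Q_w·C_e + Q_r·C_b.
Rearranging, Q_w = Q_r·(C_std − C_b)/(C_e − C_std) = 8.53·(0.0823 − 0.0189) / (2 − 0.0823) = 0.282 m³/s.

0.282 m³/s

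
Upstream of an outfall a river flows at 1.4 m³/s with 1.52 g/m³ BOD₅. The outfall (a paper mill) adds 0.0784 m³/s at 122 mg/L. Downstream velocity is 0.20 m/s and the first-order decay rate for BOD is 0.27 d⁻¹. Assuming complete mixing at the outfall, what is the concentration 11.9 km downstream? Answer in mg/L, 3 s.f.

After complete mixing, C₀ = (0.0784·122 + 1.4·1.52) / 1.478 = 7.909 mg/L.
Travel time t = 1.19e+04 m / 0.20 m/s = 5.95e+04 s = 0.6887 d.
C = 7.909·exp(−0.27·0.6887) = 7.909·0.8303 = 6.567 mg/L.

6.57 mg/L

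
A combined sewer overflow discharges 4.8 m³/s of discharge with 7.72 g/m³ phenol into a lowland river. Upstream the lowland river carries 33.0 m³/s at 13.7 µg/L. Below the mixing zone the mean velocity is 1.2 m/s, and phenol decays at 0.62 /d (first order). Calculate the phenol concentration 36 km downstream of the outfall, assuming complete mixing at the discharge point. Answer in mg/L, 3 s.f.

13.7 µg/L = 0.0137 mg/L.
After complete mixing, C₀ = (4.8·7.72 + 33·0.0137) / 37.8 = 0.9923 mg/L.
Travel time t = 3.6e+04 m / 1.2 m/s = 3e+04 s = 0.3472 d.
C = 0.9923·exp(−0.62·0.3472) = 0.9923·0.8063 = 0.8001 mg/L.

0.800 mg/L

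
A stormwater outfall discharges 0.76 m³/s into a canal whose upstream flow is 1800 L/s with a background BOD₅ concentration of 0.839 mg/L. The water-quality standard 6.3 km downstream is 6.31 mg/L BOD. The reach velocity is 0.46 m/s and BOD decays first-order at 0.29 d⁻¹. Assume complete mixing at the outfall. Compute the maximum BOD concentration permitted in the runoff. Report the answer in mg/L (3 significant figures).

1800 L/s = 1.8 m³/s.
Travel time to the compliance point: t = 6300/0.46 = 1.37e+04 s = 0.1585 d; decay factor exp(−0.29·0.1585) = 0.9551.
So the concentration just after mixing may be at most 6.31/0.9551 = 6.607 mg/L.
Mass balance: 6.607·2.56 = 0.76·Cₑ + 1.8·0.839.
Cₑ = (16.91 − 1.51) / 0.76 = 20.27 mg/L.

20.3 mg/L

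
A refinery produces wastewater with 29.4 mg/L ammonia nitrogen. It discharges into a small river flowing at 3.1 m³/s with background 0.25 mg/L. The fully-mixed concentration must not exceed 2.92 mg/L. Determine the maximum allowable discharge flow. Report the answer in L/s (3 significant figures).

Mass balance at complete mixing: C_std·(Q_w + Q_r) = Q_w·C_e + Q_r·C_b.
Rearranging, Q_w = Q_r·(C_std − C_b)/(C_e − C_std) = 3.1·(2.92 − 0.25) / (29.4 − 2.92) = 0.3126 m³/s.
= 312.6 L/s.

313 L/s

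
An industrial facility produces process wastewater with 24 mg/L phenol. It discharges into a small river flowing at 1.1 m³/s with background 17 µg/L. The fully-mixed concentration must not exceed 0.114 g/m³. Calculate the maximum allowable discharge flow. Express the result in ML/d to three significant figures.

17 µg/L = 0.017 mg/L.
Mass balance at complete mixing: C_std·(Q_w + Q_r) = Q_w·C_e + Q_r·C_b.
Rearranging, Q_w = Q_r·(C_std − C_b)/(C_e − C_std) = 1.1·(0.114 − 0.017) / (24 − 0.114) = 0.004467 m³/s.
= 0.386 ML/d.

0.386 ML/d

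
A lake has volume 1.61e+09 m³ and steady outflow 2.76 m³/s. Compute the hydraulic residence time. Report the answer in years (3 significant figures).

18.5 yr

Q = 2.76 m³/s × 3.156e+07 s/yr = 8.71e+07 m³/yr.
Hydraulic residence time τ = V/Q = 1.61e+09/8.71e+07 = 18.48 yr.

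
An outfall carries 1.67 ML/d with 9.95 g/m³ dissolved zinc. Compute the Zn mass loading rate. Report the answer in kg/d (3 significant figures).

16.6 kg/d

1.67 ML/d = 0.01933 m³/s.
Mass flux = Q·C = 0.01933 m³/s × 9.95 g/m³ = 0.1923 g/s.
= 0.1923 g/s × 86.4 = 16.62 kg/d.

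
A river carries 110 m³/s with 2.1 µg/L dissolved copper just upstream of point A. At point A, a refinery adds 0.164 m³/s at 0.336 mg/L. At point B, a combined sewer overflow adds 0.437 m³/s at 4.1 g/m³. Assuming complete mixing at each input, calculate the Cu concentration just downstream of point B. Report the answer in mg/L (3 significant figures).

0.0188 mg/L

2.1 µg/L = 0.0021 mg/L.
After input A: C = (110·0.0021 + 0.164·0.336) / 110.2 = 0.002597 mg/L.
After input B: C = (110.2·0.002597 + 0.437·4.1) / 110.6 = 0.01879 mg/L.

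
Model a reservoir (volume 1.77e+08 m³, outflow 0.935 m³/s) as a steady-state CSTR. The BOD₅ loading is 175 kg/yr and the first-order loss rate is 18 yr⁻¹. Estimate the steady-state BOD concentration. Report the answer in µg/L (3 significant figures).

0.0544 µg/L

Outflow Q = 0.935 m³/s × 3.156e+07 s/yr = 2.951e+07 m³/yr.
Steady-state CSTR mass balance: W = Q·C + k·V·C, so C = W/(Q + kV).
Q + kV = 2.951e+07 + 18·1.77e+08 = 3.216e+09 m³/yr.
C = 175/3.216e+09 = 5.442e-08 kg/m³ = 5.442e-05 mg/L = 0.05442 µg/L.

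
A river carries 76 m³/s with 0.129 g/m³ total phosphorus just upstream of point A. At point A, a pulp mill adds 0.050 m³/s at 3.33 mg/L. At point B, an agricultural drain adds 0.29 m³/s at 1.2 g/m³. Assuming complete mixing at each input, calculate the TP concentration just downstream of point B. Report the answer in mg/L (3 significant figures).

After input A: C = (76·0.129 + 0.05·3.33) / 76.05 = 0.1311 mg/L.
After input B: C = (76.05·0.1311 + 0.29·1.2) / 76.34 = 0.1352 mg/L.

0.135 mg/L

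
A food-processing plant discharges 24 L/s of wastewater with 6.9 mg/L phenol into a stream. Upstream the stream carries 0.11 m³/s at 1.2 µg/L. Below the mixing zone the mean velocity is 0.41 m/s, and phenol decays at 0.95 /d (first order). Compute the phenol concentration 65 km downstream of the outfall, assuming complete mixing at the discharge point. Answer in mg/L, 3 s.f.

24 L/s = 0.024 m³/s.
1.2 µg/L = 0.0012 mg/L.
After complete mixing, C₀ = (0.024·6.9 + 0.11·0.0012) / 0.134 = 1.237 mg/L.
Travel time t = 6.5e+04 m / 0.41 m/s = 1.585e+05 s = 1.835 d.
C = 1.237·exp(−0.95·1.835) = 1.237·0.175 = 0.2164 mg/L.

0.216 mg/L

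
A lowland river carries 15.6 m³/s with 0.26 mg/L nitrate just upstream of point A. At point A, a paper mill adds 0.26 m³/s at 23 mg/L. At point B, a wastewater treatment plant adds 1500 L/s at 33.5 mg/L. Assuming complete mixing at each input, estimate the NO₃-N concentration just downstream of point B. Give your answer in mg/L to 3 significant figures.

3.47 mg/L

After input A: C = (15.6·0.26 + 0.26·23) / 15.86 = 0.6328 mg/L.
1500 L/s = 1.5 m³/s.
After input B: C = (15.86·0.6328 + 1.5·33.5) / 17.36 = 3.473 mg/L.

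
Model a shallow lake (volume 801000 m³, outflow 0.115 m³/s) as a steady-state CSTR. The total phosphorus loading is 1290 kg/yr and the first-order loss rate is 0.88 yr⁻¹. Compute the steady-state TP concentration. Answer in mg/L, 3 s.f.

0.298 mg/L

Outflow Q = 0.115 m³/s × 3.156e+07 s/yr = 3.629e+06 m³/yr.
Steady-state CSTR mass balance: W = Q·C + k·V·C, so C = W/(Q + kV).
Q + kV = 3.629e+06 + 0.88·801000 = 4.334e+06 m³/yr.
C = 1290/4.334e+06 = 0.0002976 kg/m³ = 0.2976 mg/L.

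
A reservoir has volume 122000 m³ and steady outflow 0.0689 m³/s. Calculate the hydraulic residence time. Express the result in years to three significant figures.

Q = 0.0689 m³/s × 3.156e+07 s/yr = 2.174e+06 m³/yr.
Hydraulic residence time τ = V/Q = 122000/2.174e+06 = 0.05611 yr.

0.0561 yr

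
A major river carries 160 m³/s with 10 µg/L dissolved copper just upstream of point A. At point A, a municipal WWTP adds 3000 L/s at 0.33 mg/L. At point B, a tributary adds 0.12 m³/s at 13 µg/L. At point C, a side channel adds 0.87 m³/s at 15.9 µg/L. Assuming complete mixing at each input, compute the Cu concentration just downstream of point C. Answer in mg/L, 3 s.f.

0.0159 mg/L

10 µg/L = 0.01 mg/L.
3000 L/s = 3 m³/s.
After input A: C = (160·0.01 + 3·0.33) / 163 = 0.01589 mg/L.
13 µg/L = 0.013 mg/L.
After input B: C = (163·0.01589 + 0.12·0.013) / 163.1 = 0.01589 mg/L.
15.9 µg/L = 0.0159 mg/L.
After input C: C = (163.1·0.01589 + 0.87·0.0159) / 164 = 0.01589 mg/L.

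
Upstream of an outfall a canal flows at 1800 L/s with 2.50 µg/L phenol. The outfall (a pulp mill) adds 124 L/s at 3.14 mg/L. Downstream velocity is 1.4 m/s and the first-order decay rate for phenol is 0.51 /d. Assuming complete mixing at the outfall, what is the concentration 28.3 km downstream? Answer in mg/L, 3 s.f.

0.182 mg/L

124 L/s = 0.124 m³/s.
1800 L/s = 1.8 m³/s.
2.50 µg/L = 0.0025 mg/L.
After complete mixing, C₀ = (0.124·3.14 + 1.8·0.0025) / 1.924 = 0.2047 mg/L.
Travel time t = 2.83e+04 m / 1.4 m/s = 2.021e+04 s = 0.234 d.
C = 0.2047·exp(−0.51·0.234) = 0.2047·0.8875 = 0.1817 mg/L.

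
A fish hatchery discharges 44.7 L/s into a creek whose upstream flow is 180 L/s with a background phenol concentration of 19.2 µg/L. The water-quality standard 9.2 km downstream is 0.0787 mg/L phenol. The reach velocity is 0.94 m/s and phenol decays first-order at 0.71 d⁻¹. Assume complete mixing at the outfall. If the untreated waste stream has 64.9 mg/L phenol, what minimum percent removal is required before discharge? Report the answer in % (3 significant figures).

44.7 L/s = 0.0447 m³/s.
180 L/s = 0.18 m³/s.
19.2 µg/L = 0.0192 mg/L.
Travel time to the compliance point: t = 9200/0.94 = 9787 s = 0.1133 d; decay factor exp(−0.71·0.1133) = 0.9227.
So the concentration just after mixing may be at most 0.0787/0.9227 = 0.08529 mg/L.
Mass balance: 0.08529·0.2247 = 0.0447·Cₑ + 0.18·0.0192.
Cₑ = (0.01916 − 0.003456) / 0.0447 = 0.3514 mg/L.
Required removal = 1 − 0.3514/64.9 = 99.46 %.

99.5 %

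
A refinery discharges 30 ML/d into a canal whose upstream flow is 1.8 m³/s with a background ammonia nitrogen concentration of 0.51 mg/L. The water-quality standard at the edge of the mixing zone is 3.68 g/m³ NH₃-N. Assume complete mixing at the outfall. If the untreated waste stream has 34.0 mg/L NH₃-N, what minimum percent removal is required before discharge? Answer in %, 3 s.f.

40.8 %

30 ML/d = 0.3472 m³/s.
Mass balance: 3.68·2.147 = 0.3472·Cₑ + 1.8·0.51.
Cₑ = (7.902 − 0.918) / 0.3472 = 20.11 mg/L.
Required removal = 1 − 20.11/34.0 = 40.84 %.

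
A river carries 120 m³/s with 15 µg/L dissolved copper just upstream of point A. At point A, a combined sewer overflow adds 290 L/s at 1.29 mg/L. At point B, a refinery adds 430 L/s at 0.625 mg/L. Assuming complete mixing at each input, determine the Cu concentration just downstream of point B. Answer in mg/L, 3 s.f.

15 µg/L = 0.015 mg/L.
290 L/s = 0.29 m³/s.
After input A: C = (120·0.015 + 0.29·1.29) / 120.3 = 0.01807 mg/L.
430 L/s = 0.43 m³/s.
After input B: C = (120.3·0.01807 + 0.43·0.625) / 120.7 = 0.02024 mg/L.

0.0202 mg/L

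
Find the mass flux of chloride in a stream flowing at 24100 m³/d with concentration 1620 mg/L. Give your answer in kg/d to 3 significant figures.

39000 kg/d

24100 m³/d = 0.2789 m³/s.
Mass flux = Q·C = 0.2789 m³/s × 1620 g/m³ = 451.9 g/s.
= 451.9 g/s × 86.4 = 3.904e+04 kg/d.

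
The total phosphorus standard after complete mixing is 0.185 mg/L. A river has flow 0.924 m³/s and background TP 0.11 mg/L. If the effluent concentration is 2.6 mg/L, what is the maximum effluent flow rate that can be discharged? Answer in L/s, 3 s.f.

28.7 L/s

Mass balance at complete mixing: C_std·(Q_w + Q_r) = Q_w·C_e + Q_r·C_b.
Rearranging, Q_w = Q_r·(C_std − C_b)/(C_e − C_std) = 0.924·(0.185 − 0.11) / (2.6 − 0.185) = 0.0287 m³/s.
= 28.7 L/s.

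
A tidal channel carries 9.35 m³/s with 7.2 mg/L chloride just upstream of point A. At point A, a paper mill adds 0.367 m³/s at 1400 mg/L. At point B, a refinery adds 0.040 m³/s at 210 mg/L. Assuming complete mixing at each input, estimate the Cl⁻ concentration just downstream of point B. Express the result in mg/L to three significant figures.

60.4 mg/L

After input A: C = (9.35·7.2 + 0.367·1400) / 9.717 = 59.8 mg/L.
After input B: C = (9.717·59.8 + 0.04·210) / 9.757 = 60.42 mg/L.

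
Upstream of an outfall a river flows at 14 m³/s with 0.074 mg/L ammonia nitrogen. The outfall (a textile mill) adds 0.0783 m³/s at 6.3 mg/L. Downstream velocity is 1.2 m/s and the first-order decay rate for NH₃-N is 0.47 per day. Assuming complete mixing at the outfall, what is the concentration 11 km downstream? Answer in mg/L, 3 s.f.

0.103 mg/L

After complete mixing, C₀ = (0.0783·6.3 + 14·0.074) / 14.08 = 0.1086 mg/L.
Travel time t = 1.1e+04 m / 1.2 m/s = 9167 s = 0.1061 d.
C = 0.1086·exp(−0.47·0.1061) = 0.1086·0.9514 = 0.1033 mg/L.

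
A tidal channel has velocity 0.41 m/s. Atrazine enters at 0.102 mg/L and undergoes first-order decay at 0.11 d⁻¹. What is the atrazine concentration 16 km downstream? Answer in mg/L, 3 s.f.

0.0971 mg/L

Travel time t = 16 km / 0.41 m/s = 1.6e+04/0.41 = 3.902e+04 s = 0.4517 d.
First-order decay: C = 0.102·exp(−0.11·0.4517) = 0.102·0.9515 = 0.09706 mg/L.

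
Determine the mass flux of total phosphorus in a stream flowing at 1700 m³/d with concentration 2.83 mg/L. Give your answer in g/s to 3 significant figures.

0.0557 g/s

1700 m³/d = 0.01968 m³/s.
Mass flux = Q·C = 0.01968 m³/s × 2.83 g/m³ = 0.05568 g/s.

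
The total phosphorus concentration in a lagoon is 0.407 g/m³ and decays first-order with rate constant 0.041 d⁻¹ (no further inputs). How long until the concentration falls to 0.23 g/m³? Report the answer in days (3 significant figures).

13.9 d

t = ln(C₀/C)/k = ln(0.407/0.23)/0.041 = 0.5707/0.041 = 13.92 d.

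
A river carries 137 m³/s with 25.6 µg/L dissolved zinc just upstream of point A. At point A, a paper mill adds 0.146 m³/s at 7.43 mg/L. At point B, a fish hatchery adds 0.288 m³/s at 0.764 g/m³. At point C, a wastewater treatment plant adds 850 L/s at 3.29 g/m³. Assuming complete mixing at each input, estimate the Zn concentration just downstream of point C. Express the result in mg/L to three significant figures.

0.0550 mg/L

25.6 µg/L = 0.0256 mg/L.
After input A: C = (137·0.0256 + 0.146·7.43) / 137.1 = 0.03348 mg/L.
After input B: C = (137.1·0.03348 + 0.288·0.764) / 137.4 = 0.03501 mg/L.
850 L/s = 0.85 m³/s.
After input C: C = (137.4·0.03501 + 0.85·3.29) / 138.3 = 0.05502 mg/L.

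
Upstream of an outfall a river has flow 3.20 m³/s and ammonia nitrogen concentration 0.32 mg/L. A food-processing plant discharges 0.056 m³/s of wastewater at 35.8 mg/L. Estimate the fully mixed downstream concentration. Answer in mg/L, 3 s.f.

Conservation of mass across the mixing zone: C = (0.056·35.8 + 3.2·0.32) / (0.056 + 3.2) = 3.029/3.256 = 0.9302 mg/L.

0.930 mg/L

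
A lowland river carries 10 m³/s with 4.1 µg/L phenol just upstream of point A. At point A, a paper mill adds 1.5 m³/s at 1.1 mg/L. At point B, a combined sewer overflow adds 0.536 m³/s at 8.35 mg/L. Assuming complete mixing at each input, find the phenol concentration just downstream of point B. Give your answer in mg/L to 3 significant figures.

0.512 mg/L

4.1 µg/L = 0.0041 mg/L.
After input A: C = (10·0.0041 + 1.5·1.1) / 11.5 = 0.147 mg/L.
After input B: C = (11.5·0.147 + 0.536·8.35) / 12.04 = 0.5123 mg/L.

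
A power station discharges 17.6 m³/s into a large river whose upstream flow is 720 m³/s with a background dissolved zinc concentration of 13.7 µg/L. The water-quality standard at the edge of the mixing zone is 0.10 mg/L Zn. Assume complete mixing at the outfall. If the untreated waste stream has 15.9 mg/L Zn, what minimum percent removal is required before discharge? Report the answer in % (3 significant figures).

13.7 µg/L = 0.0137 mg/L.
Mass balance: 0.1·737.6 = 17.6·Cₑ + 720·0.0137.
Cₑ = (73.76 − 9.864) / 17.6 = 3.63 mg/L.
Required removal = 1 − 3.63/15.9 = 77.17 %.

77.2 %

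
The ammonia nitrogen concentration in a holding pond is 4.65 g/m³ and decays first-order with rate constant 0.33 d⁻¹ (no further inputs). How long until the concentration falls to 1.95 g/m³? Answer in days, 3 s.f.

2.63 d

t = ln(C₀/C)/k = ln(4.65/1.95)/0.33 = 0.869/0.33 = 2.633 d.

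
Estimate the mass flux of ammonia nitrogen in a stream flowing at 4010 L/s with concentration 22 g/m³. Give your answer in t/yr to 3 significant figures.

2780 t/yr

4010 L/s = 4.01 m³/s.
Mass flux = Q·C = 4.01 m³/s × 22 g/m³ = 88.22 g/s.
= 88.22 g/s × 31.56 = 2784 t/yr.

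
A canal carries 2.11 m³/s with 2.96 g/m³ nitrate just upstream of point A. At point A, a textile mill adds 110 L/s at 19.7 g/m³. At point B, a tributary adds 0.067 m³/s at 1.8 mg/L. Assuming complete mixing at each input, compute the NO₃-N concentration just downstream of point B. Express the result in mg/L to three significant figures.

110 L/s = 0.11 m³/s.
After input A: C = (2.11·2.96 + 0.11·19.7) / 2.22 = 3.789 mg/L.
After input B: C = (2.22·3.789 + 0.067·1.8) / 2.287 = 3.731 mg/L.

3.73 mg/L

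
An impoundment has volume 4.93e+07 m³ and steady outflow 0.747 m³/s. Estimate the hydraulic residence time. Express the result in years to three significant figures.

Q = 0.747 m³/s × 3.156e+07 s/yr = 2.357e+07 m³/yr.
Hydraulic residence time τ = V/Q = 4.93e+07/2.357e+07 = 2.091 yr.

2.09 yr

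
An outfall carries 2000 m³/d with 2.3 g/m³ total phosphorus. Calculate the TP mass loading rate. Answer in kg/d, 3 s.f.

2000 m³/d = 0.02315 m³/s.
Mass flux = Q·C = 0.02315 m³/s × 2.3 g/m³ = 0.05324 g/s.
= 0.05324 g/s × 86.4 = 4.6 kg/d.

4.60 kg/d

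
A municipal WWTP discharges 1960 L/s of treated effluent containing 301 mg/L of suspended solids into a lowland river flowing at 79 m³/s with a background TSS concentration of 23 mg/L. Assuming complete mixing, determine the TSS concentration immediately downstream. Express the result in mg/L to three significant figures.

1960 L/s = 1.96 m³/s.
Flow-weighted mixing gives C = (1.96·301 + 79·23) / (1.96 + 79) = 2407/80.96 = 29.73 mg/L.

29.7 mg/L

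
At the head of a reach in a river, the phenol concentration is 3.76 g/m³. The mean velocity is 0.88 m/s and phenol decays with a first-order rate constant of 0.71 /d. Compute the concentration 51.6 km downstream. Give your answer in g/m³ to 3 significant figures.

2.32 g/m³

Travel time t = 51.6 km / 0.88 m/s = 5.16e+04/0.88 = 5.864e+04 s = 0.6787 d.
First-order decay: C = 3.76·exp(−0.71·0.6787) = 3.76·0.6176 = 2.322 g/m³.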